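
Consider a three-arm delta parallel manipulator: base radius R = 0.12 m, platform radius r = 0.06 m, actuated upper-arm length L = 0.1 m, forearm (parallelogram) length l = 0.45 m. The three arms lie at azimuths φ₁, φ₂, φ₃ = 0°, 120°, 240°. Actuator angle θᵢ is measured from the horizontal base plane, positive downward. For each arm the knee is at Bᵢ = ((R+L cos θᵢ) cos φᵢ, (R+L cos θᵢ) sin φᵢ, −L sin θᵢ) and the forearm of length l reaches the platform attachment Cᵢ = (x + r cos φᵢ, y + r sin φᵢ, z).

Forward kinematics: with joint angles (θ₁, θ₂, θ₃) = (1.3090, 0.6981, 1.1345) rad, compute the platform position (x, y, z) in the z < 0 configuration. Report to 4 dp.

arm 1 at φ=0.0°: (R−r)+L cos θ1 = 0.0859;  O1 = (0.0859, 0.0000, -0.0966)
φ2=120.0°: virtual centre (-0.0683, 0.1183, -0.0643), radius l
O3 = (0.1023·cos240.0°, 0.1023·sin240.0°, -0.0906) = (-0.0511, -0.0886, -0.0906)
eliminate P² terms by subtracting sphere 1 from 2 and 3
[-0.3084 0.2366 0.0646]·P = 0.0061;  [-0.2740 -0.1771 0.0119]·P = 0.0020
Cramer: x(z) = -0.0129+0.1194z;  y(z) = 0.0089-0.1175z
quadratic in z: (1.0281)z²+(0.1675)z+(-0.1833)=0, √Δ=0.8843 → z ∈ {-0.5115, 0.3486}; z = -0.5115 (taking z<0)
x = -0.0740, y = 0.0690

(-0.0740, 0.0690, -0.5115)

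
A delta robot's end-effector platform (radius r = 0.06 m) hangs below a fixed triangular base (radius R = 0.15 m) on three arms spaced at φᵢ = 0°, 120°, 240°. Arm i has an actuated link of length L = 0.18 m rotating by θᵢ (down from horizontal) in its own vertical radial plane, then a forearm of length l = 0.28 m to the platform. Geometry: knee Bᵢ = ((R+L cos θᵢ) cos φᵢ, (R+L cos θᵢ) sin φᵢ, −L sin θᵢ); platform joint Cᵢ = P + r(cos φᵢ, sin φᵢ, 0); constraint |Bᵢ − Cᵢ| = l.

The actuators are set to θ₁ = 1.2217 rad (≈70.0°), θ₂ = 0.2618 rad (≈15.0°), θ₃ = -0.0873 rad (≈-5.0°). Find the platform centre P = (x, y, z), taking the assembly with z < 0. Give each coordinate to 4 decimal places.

centre 1 = (0.1516·cos0.0°, 0.1516·sin0.0°, -0.1691) = (0.1516, 0.0000, -0.1691)
φ2=120.0°: virtual centre (-0.1319, 0.2285, -0.0466), radius l
φ3=240.0°: virtual centre (-0.1347, -0.2332, 0.0157), radius l
subtract pairs → two planes through P
plane₁₂: -0.5670x+0.4570y+0.2451z = 0.0202
Cramer: x(z) = -0.0363+0.5385z;  y(z) = -0.0008+0.1317z
quadratic in z: (1.3073)z²+(0.1357)z+(-0.0145)=0, √Δ=0.3068 → z ∈ {-0.1693, 0.0655}; z = -0.1693 (taking z<0)
x = -0.1275, y = -0.0231

(-0.1275, -0.0231, -0.1693)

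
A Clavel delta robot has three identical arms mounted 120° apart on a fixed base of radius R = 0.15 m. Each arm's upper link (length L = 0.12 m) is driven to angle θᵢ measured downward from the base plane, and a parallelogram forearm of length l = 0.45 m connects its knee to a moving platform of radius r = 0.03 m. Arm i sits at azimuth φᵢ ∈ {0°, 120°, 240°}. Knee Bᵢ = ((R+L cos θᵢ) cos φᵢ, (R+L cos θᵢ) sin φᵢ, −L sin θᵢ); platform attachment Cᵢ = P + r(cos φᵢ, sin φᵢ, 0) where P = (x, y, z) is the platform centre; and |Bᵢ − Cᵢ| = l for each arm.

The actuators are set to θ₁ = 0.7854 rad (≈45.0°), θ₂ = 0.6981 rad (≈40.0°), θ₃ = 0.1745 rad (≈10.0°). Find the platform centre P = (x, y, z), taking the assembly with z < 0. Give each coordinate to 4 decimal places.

centre 1 = (0.2049·cos0.0°, 0.2049·sin0.0°, -0.0849) = (0.2049, 0.0000, -0.0849)
φ2=120.0°: virtual centre (-0.1060, 0.1835, -0.0771), radius l
φ3=240.0°: virtual centre (-0.1191, -0.2063, -0.0208), radius l
eliminate P² terms by subtracting sphere 1 from 2 and 3
linear system: -0.6216x+0.3671y = 0.0017−0.0154z; -0.6479x+-0.4125y = 0.0080−0.1280z
Cramer: x(z) = -0.0074+0.1080z;  y(z) = -0.0078+0.1408z
sphere 1 gives Az²+Bz+C=0 with A=1.0315, B=0.1217, C=-0.1502;  B²−4AC=0.6345;  roots -0.4451, 0.3272;  negative root z = -0.4451
x = -0.0554, y = -0.0705

(-0.0554, -0.0705, -0.4451)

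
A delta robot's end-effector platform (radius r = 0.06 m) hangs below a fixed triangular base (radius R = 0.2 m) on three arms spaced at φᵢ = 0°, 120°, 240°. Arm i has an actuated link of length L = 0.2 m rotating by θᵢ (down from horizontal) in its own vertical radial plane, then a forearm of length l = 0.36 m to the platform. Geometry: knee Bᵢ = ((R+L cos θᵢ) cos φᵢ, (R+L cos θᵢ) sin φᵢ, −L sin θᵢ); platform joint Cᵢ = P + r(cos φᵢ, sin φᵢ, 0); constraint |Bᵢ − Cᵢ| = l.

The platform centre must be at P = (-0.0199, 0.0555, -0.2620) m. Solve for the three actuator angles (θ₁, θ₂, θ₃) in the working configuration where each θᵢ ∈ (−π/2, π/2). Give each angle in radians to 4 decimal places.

θ₁ = 0.6107, θ₂ = 0.1743, θ₃ = 0.6982

rotate P by −φ1: (-0.0199, 0.0555, -0.2620)
  A=0.1599, B=-0.2620, C=(l²−L²−A²−y'²−z²)/(2L)=-0.0192
  γ=atan2(-0.2620,0.1599)=-1.0228;  ψ=arccos(-0.0627)=1.6335;  θ1=γ+ψ≈0.6107
arm 2 (φ=120.0°): x'=0.0580, y'=-0.0105
  A=0.0820, B=-0.2620, C=(l²−L²−A²−y'²−z²)/(2L)=0.0353
  θ2 = atan2(B,A) + arccos(C/0.2745) = 0.1743
φ3=240.0° → target in arm frame (-0.0381, -0.0450)
  e−x'=0.1781;  (l²−L²−(e−x')²−y'²−z²)/2L = -0.0320
  √(A²+B²)=0.3168;  θ3 = -0.9737+1.6719 ≈ 0.6982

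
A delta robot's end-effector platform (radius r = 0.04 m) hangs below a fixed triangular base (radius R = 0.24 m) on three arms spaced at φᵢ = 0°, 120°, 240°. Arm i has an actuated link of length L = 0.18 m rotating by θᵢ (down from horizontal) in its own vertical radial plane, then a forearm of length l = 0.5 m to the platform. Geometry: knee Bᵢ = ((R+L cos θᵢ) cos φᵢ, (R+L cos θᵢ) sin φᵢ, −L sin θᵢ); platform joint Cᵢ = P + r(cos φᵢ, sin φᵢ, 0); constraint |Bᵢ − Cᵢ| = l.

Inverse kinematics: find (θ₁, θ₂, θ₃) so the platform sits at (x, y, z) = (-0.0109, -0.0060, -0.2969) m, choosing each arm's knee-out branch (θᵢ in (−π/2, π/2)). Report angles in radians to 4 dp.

θ₁ = -0.0871, θ₂ = -0.1748, θ₃ = -0.2623

arm 1 (φ=0.0°): x'=-0.0109, y'=-0.0060
  A cos θ + B sin θ = C:  0.2109·cos θ + -0.2969·sin θ = 0.2359
  √(A²+B²)=0.3642;  θ1 = -0.9532+0.8660 ≈ -0.0871
rotate P by −φ2: (0.0003, 0.0124, -0.2969)
  e−x'=0.1997;  (l²−L²−(e−x')²−y'²−z²)/2L = 0.2483
  θ2 = atan2(B,A) + arccos(C/0.3578) = -0.1748
arm 3 (φ=240.0°): x'=0.0106, y'=-0.0064
  A=0.1894, B=-0.2969, C=(l²−L²−A²−y'²−z²)/(2L)=0.2599
  γ=atan2(-0.2969,0.1894)=-1.0031;  ψ=arccos(0.7380)=0.7407;  θ3=γ+ψ≈-0.2623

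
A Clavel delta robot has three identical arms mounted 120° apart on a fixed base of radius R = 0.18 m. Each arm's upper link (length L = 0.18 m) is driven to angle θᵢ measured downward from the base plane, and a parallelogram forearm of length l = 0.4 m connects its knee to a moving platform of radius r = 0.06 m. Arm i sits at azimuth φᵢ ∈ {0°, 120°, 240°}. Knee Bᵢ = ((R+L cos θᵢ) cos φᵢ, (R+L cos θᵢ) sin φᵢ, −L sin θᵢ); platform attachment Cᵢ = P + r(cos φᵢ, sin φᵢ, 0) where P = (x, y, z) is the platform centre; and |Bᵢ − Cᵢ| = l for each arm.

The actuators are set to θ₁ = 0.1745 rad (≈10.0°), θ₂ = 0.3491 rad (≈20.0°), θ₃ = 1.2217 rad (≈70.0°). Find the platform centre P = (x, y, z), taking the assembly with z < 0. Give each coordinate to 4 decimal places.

(0.1051, 0.1388, -0.3535)

φ1=0.0°: virtual centre (0.2973, 0.0000, -0.0313), radius l
centre 2 = (0.2891·cos120.0°, 0.2891·sin120.0°, -0.0616) = (-0.1446, 0.2504, -0.0616)
arm 3 at φ=240.0°: (R−r)+L cos θ3 = 0.1816;  centre 3 = (-0.0908, -0.1572, -0.1691)
eliminate P² terms by subtracting sphere 1 from 2 and 3
linear system: -0.8837x+0.5008y = -0.0019−-0.0606z; -0.7761x+-0.3145y = -0.0278−-0.2758z
Cramer: x(z) = 0.0218-0.2358z;  y(z) = 0.0345-0.2950z
into |P−centre ₁|² = l²: 1.1426z² + 0.1720z + -0.0819 = 0;  Δ = 0.4041;  z = -0.3535 or 0.2029 → z<0 root = -0.3535
x = 0.1051, y = 0.1388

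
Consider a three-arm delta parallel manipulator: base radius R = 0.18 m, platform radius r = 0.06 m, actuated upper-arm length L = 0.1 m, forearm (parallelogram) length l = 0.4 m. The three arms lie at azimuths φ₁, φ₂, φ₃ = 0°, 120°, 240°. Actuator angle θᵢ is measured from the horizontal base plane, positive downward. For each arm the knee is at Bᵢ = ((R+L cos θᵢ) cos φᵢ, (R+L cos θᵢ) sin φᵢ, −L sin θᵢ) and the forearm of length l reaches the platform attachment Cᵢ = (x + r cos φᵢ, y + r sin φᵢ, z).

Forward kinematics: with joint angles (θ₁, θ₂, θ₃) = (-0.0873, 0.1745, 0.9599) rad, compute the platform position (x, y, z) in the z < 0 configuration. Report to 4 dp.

φ1=0.0°: virtual centre (0.2196, 0.0000, 0.0087), radius l
arm 2 at φ=120.0°: e+L cos θ2 = 0.2185;  O2 = (-0.1092, 0.1892, -0.0174)
φ3=240.0°: virtual centre (-0.0887, -0.1536, -0.0819), radius l
|O₂|²−|O₁|² = -0.0003;  |O₃|²−|O₁|² = -0.0101
[-0.6577 0.3784 -0.0522]·P = -0.0003;  [-0.6166 -0.3072 -0.1813]·P = -0.0101
Cramer: x(z) = 0.0090-0.1944z;  y(z) = 0.0149-0.2000z
into |P−O₁|² = l²: 1.0778z² + 0.0585z + -0.1153 = 0;  Δ = 0.5007;  z = -0.3554 or 0.3011 → z<0 root = -0.3554
x = 0.0781, y = 0.0860

(0.0781, 0.0860, -0.3554)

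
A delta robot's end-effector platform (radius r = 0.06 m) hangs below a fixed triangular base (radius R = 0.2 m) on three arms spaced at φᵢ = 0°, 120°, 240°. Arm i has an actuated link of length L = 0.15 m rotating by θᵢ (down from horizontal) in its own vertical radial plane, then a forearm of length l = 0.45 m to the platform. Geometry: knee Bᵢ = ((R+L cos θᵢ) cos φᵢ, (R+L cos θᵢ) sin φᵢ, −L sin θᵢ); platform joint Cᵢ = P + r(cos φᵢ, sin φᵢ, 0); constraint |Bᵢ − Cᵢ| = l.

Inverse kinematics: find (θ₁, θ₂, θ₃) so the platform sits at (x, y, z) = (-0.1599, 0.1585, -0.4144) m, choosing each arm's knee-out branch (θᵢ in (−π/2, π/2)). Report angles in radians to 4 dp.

θ₁ = 1.3961, θ₂ = -0.1747, θ₃ = 1.0472

arm 1 (φ=0.0°): x'=-0.1599, y'=0.1585
  A cos θ + B sin θ = C:  0.2999·cos θ + -0.4144·sin θ = -0.3560
  θ1 = atan2(B,A) + arccos(C/0.5115) = 1.3961
rotate P by −φ2: (0.2172, 0.0592, -0.4144)
  e−x'=-0.0772;  (l²−L²−(e−x')²−y'²−z²)/2L = -0.0040
  γ=atan2(-0.4144,-0.0772)=-1.7550;  ψ=arccos(-0.0095)=1.5803;  θ2=γ+ψ≈-0.1747
rotate P by −φ3: (-0.0573, -0.2177, -0.4144)
  e−x'=0.1973;  (l²−L²−(e−x')²−y'²−z²)/2L = -0.2602
  √(A²+B²)=0.4590;  θ3 = -1.1264+2.1736 ≈ 1.0472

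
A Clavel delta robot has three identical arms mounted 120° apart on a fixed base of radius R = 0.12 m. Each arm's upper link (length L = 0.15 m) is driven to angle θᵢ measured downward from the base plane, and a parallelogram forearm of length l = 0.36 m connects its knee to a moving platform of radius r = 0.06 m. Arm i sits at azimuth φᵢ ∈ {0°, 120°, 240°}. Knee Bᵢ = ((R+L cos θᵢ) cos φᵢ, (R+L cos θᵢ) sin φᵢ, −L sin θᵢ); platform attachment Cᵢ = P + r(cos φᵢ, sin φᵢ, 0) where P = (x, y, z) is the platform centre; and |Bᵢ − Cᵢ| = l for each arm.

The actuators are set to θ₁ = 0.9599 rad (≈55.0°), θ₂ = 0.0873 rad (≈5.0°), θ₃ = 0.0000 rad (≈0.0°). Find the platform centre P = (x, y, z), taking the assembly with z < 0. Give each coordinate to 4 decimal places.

(-0.1600, -0.0112, -0.3122)

φ1=0.0°: virtual centre (0.1460, 0.0000, -0.1229), radius l
arm 2 at φ=120.0°: (R−r)+L cos θ2 = 0.2094;  O2 = (-0.1047, 0.1814, -0.0131)
O3 = (0.2100·cos240.0°, 0.2100·sin240.0°, 0.0000) = (-0.1050, -0.1819, 0.0000)
eliminate P² terms by subtracting sphere 1 from 2 and 3
linear system: -0.5015x+0.3627y = 0.0076−0.2196z; -0.5021x+-0.3637y = 0.0077−0.2457z
Cramer: x(z) = -0.0152+0.4636z;  y(z) = -0.0001+0.0356z
into |P−O₁|² = l²: 1.2162z² + 0.0962z + -0.0885 = 0;  Δ = 0.4398;  z = -0.3122 or 0.2331 → z<0 root = -0.3122
x = -0.1600, y = -0.0112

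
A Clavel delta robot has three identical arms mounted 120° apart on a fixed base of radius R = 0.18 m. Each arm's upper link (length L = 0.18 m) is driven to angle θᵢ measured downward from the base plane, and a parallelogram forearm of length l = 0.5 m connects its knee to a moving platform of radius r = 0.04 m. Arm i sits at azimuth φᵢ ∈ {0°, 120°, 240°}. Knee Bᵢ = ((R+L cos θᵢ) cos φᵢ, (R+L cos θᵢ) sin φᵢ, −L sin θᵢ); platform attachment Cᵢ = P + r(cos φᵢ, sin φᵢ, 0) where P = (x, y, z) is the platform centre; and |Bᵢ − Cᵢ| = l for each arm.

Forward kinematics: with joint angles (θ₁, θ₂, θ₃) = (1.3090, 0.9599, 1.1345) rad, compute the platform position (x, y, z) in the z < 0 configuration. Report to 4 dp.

O1 = (0.1866·cos0.0°, 0.1866·sin0.0°, -0.1739) = (0.1866, 0.0000, -0.1739)
φ2=120.0°: virtual centre (-0.1216, 0.2107, -0.1474), radius l
φ3=240.0°: virtual centre (-0.1080, -0.1871, -0.1631), radius l
|O₂|²−|O₁|² = 0.0159;  |O₃|²−|O₁|² = 0.0083
plane₁₂: -0.6164x+0.4213y+0.0528z = 0.0159
Cramer: x(z) = -0.0197+0.0602z;  y(z) = 0.0089-0.0374z
sphere 1 gives Az²+Bz+C=0 with A=1.0050, B=0.3222, C=-0.1772;  B²−4AC=0.8160;  roots -0.6097, 0.2891;  negative root z = -0.6097
x = -0.0563, y = 0.0317

(-0.0563, 0.0317, -0.6097)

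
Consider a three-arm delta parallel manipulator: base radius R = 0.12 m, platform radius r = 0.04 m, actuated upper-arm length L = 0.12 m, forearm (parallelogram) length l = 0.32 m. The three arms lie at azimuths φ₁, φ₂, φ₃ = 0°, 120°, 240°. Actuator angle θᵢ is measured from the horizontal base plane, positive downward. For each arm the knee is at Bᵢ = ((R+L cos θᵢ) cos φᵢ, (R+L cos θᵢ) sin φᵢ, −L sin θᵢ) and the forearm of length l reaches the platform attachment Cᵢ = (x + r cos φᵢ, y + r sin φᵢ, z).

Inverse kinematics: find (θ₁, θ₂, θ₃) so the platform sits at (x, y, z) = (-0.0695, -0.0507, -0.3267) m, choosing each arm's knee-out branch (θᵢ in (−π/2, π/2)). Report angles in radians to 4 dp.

rotate P by −φ1: (-0.0695, -0.0507, -0.3267)
  A=0.1495, B=-0.3267, C=(l²−L²−A²−y'²−z²)/(2L)=-0.1819
  θ1 = atan2(B,A) + arccos(C/0.3593) = 0.9600
rotate P by −φ2: (-0.0092, 0.0855, -0.3267)
  e−x'=0.0892;  (l²−L²−(e−x')²−y'²−z²)/2L = -0.1417
  γ=atan2(-0.3267,0.0892)=-1.3044;  ψ=arccos(-0.4183)=2.0024;  θ2=γ+ψ≈0.6980
rotate P by −φ3: (0.0787, -0.0348, -0.3267)
  e−x'=0.0013;  (l²−L²−(e−x')²−y'²−z²)/2L = -0.0831
  θ3 = atan2(B,A) + arccos(C/0.3267) = 0.2614

θ₁ = 0.9600, θ₂ = 0.6980, θ₃ = 0.2614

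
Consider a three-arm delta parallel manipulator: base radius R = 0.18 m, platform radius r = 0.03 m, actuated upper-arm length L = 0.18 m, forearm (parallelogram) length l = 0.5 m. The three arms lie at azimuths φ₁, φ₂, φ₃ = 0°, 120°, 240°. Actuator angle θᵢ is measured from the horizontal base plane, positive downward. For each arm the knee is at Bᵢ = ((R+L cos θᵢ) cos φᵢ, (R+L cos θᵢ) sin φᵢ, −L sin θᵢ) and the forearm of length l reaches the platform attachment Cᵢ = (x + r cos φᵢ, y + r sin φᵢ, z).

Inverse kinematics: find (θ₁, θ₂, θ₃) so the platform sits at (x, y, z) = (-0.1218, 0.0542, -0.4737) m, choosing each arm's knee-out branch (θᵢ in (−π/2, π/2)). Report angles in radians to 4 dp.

θ₁ = 0.9601, θ₂ = 0.1748, θ₃ = 0.5237

rotate P by −φ1: (-0.1218, 0.0542, -0.4737)
  A cos θ + B sin θ = C:  0.2718·cos θ + -0.4737·sin θ = -0.2322
  √(A²+B²)=0.5461;  θ1 = -1.0499+2.0100 ≈ 0.9601
arm 2 (φ=120.0°): x'=0.1078, y'=0.0784
  e−x'=0.0422;  (l²−L²−(e−x')²−y'²−z²)/2L = -0.0409
  θ2 = atan2(B,A) + arccos(C/0.4756) = 0.1748
φ3=240.0° → target in arm frame (0.0140, -0.1326)
  A cos θ + B sin θ = C:  0.1360·cos θ + -0.4737·sin θ = -0.1191
  √(A²+B²)=0.4928;  θ3 = -1.2911+1.8149 ≈ 0.5237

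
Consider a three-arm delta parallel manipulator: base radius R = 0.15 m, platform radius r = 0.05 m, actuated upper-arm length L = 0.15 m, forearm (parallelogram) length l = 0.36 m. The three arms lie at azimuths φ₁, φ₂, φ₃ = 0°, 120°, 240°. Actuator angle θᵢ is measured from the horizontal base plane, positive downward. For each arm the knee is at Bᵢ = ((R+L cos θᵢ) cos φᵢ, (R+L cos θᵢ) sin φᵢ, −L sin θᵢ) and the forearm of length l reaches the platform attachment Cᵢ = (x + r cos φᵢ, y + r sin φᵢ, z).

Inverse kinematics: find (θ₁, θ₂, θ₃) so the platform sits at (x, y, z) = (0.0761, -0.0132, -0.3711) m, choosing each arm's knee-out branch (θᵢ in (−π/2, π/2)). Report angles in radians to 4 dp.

θ₁ = 0.3493, θ₂ = 0.8728, θ₃ = 0.7858

φ1=0.0° → target in arm frame (0.0761, -0.0132)
  e−x'=0.0239;  (l²−L²−(e−x')²−y'²−z²)/2L = -0.1045
  θ1 = atan2(B,A) + arccos(C/0.3719) = 0.3493
rotate P by −φ2: (-0.0495, -0.0593, -0.3711)
  e−x'=0.1495;  (l²−L²−(e−x')²−y'²−z²)/2L = -0.1883
  √(A²+B²)=0.4001;  θ2 = -1.1879+2.0607 ≈ 0.8728
arm 3 (φ=240.0°): x'=-0.0266, y'=0.0725
  A cos θ + B sin θ = C:  0.1266·cos θ + -0.3711·sin θ = -0.1730
  θ3 = atan2(B,A) + arccos(C/0.3921) = 0.7858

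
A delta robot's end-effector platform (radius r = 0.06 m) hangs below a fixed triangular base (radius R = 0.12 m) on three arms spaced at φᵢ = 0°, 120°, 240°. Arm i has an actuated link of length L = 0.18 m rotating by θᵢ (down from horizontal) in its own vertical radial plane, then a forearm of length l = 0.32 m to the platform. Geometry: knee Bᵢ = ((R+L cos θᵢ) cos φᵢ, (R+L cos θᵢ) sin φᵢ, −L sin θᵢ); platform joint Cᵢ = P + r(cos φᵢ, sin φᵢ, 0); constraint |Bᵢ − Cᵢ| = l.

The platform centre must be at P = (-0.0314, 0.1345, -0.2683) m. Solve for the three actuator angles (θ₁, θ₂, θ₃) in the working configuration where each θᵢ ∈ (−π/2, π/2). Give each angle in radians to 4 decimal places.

φ1=0.0° → target in arm frame (-0.0314, 0.1345)
  A cos θ + B sin θ = C:  0.0914·cos θ + -0.2683·sin θ = -0.0790
  θ1 = atan2(B,A) + arccos(C/0.2834) = 0.6107
φ2=120.0° → target in arm frame (0.1322, -0.0401)
  e−x'=-0.0722;  (l²−L²−(e−x')²−y'²−z²)/2L = -0.0244
  θ2 = atan2(B,A) + arccos(C/0.2778) = -0.1747
arm 3 (φ=240.0°): x'=-0.1008, y'=-0.0944
  e−x'=0.1608;  (l²−L²−(e−x')²−y'²−z²)/2L = -0.1021
  γ=atan2(-0.2683,0.1608)=-1.0309;  ψ=arccos(-0.3264)=1.9033;  θ3=γ+ψ≈0.8724

θ₁ = 0.6107, θ₂ = -0.1747, θ₃ = 0.8724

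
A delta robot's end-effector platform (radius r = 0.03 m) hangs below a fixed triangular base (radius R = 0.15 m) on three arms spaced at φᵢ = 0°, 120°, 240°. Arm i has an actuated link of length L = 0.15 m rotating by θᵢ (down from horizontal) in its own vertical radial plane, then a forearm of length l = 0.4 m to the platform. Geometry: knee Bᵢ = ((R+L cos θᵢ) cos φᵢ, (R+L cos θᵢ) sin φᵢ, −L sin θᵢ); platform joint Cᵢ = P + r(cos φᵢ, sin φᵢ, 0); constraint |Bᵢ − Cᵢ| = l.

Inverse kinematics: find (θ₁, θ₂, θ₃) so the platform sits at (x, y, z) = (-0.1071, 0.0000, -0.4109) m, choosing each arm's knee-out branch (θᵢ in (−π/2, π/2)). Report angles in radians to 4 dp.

rotate P by −φ1: (-0.1071, 0.0000, -0.4109)
  A=0.2271, B=-0.4109, C=(l²−L²−A²−y'²−z²)/(2L)=-0.2764
  √(A²+B²)=0.4695;  θ1 = -1.0659+2.2002 ≈ 1.1343
φ2=120.0° → target in arm frame (0.0535, 0.0928)
  A=0.0665, B=-0.4109, C=(l²−L²−A²−y'²−z²)/(2L)=-0.1479
  √(A²+B²)=0.4162;  θ2 = -1.4105+1.9339 ≈ 0.5235
arm 3 (φ=240.0°): x'=0.0536, y'=-0.0928
  e−x'=0.0664;  (l²−L²−(e−x')²−y'²−z²)/2L = -0.1479
  θ3 = atan2(B,A) + arccos(C/0.4162) = 0.5235

θ₁ = 1.1343, θ₂ = 0.5235, θ₃ = 0.5235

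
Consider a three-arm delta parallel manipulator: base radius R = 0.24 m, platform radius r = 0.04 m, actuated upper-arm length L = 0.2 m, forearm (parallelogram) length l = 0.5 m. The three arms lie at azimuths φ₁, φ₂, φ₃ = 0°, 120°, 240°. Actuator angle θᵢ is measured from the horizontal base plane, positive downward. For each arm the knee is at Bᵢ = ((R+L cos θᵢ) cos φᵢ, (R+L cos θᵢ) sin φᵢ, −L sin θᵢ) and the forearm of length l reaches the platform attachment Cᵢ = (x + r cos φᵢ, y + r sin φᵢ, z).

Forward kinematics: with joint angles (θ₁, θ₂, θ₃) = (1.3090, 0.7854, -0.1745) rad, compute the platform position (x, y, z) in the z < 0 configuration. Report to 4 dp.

(-0.1796, -0.1235, -0.4138)

φ1=0.0°: virtual centre (0.2518, 0.0000, -0.1932), radius l
S2 = (0.3414·cos120.0°, 0.3414·sin120.0°, -0.1414) = (-0.1707, 0.2957, -0.1414)
φ3=240.0°: virtual centre (-0.1985, -0.3438, 0.0347), radius l
subtract pairs → two planes through P
[-0.8449 0.5914 0.1035]·P = 0.0359;  [-0.9005 -0.6876 0.4558]·P = 0.0581
det = 1.1135;  x = -0.0530+0.3060z,  y = -0.0151+0.2622z
quadratic in z: (1.1624)z²+(0.1920)z+(-0.1196)=0, √Δ=0.7699 → z ∈ {-0.4138, 0.2486}; z = -0.4138 (taking z<0)
x = -0.1796, y = -0.1235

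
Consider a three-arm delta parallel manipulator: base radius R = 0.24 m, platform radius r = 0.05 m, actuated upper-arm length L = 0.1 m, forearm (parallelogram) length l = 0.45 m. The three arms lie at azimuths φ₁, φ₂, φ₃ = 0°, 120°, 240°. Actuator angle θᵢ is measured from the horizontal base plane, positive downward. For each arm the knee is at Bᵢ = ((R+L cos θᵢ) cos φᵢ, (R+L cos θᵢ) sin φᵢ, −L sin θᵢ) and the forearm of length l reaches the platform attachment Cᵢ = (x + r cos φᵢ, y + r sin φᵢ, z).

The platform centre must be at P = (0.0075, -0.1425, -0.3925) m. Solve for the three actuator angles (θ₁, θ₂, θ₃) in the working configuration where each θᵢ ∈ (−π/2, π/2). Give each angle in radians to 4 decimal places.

rotate P by −φ1: (0.0075, -0.1425, -0.3925)
  e−x'=0.1825;  (l²−L²−(e−x')²−y'²−z²)/2L = -0.0758
  √(A²+B²)=0.4329;  θ1 = -1.1356+1.7469 ≈ 0.6114
φ2=120.0° → target in arm frame (-0.1272, 0.0648)
  e−x'=0.3172;  (l²−L²−(e−x')²−y'²−z²)/2L = -0.3317
  γ=atan2(-0.3925,0.3172)=-0.8912;  ψ=arccos(-0.6573)=2.2880;  θ2=γ+ψ≈1.3969
arm 3 (φ=240.0°): x'=0.1197, y'=0.0777
  e−x'=0.0703;  (l²−L²−(e−x')²−y'²−z²)/2L = 0.1373
  θ3 = atan2(B,A) + arccos(C/0.3988) = -0.1741

θ₁ = 0.6114, θ₂ = 1.3969, θ₃ = -0.1741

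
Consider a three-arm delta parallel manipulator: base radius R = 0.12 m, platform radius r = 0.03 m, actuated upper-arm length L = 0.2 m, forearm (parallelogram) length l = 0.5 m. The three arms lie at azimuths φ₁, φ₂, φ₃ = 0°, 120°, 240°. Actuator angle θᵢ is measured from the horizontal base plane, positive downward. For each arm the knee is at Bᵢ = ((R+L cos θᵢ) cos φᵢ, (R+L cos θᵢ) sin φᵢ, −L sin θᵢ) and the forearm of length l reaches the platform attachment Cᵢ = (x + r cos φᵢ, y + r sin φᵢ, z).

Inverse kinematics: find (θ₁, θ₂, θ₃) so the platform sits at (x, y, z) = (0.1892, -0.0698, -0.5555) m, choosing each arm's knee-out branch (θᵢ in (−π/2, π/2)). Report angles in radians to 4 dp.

θ₁ = 0.3491, θ₂ = 1.2216, θ₃ = 0.9597

rotate P by −φ1: (0.1892, -0.0698, -0.5555)
  A=-0.0992, B=-0.5555, C=(l²−L²−A²−y'²−z²)/(2L)=-0.2832
  √(A²+B²)=0.5643;  θ1 = -1.7475+2.0966 ≈ 0.3491
φ2=120.0° → target in arm frame (-0.1550, -0.1290)
  A=0.2450, B=-0.5555, C=(l²−L²−A²−y'²−z²)/(2L)=-0.4381
  θ2 = atan2(B,A) + arccos(C/0.6071) = 1.2216
rotate P by −φ3: (-0.0342, 0.1988, -0.5555)
  e−x'=0.1242;  (l²−L²−(e−x')²−y'²−z²)/2L = -0.3837
  √(A²+B²)=0.5692;  θ3 = -1.3509+2.3106 ≈ 0.9597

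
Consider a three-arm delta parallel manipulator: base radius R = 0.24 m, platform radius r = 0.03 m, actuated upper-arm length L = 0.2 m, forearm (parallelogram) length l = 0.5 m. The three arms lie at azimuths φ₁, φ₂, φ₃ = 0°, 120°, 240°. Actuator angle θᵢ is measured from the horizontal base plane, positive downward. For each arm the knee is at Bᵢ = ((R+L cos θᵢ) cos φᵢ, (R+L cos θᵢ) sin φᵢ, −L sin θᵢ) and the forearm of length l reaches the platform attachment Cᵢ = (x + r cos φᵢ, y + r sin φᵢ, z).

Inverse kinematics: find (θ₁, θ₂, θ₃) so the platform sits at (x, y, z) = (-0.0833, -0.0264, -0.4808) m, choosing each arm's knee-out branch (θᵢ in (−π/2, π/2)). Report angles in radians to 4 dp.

θ₁ = 1.0472, θ₂ = 0.6981, θ₃ = 0.5238

arm 1 (φ=0.0°): x'=-0.0833, y'=-0.0264
  A=0.2933, B=-0.4808, C=(l²−L²−A²−y'²−z²)/(2L)=-0.2697
  γ=atan2(-0.4808,0.2933)=-1.0230;  ψ=arccos(-0.4789)=2.0702;  θ1=γ+ψ≈1.0472
rotate P by −φ2: (0.0188, 0.0853, -0.4808)
  A cos θ + B sin θ = C:  0.1912·cos θ + -0.4808·sin θ = -0.1625
  θ2 = atan2(B,A) + arccos(C/0.5174) = 0.6981
φ3=240.0° → target in arm frame (0.0645, -0.0589)
  A=0.1455, B=-0.4808, C=(l²−L²−A²−y'²−z²)/(2L)=-0.1145
  √(A²+B²)=0.5023;  θ3 = -1.2770+1.8008 ≈ 0.5238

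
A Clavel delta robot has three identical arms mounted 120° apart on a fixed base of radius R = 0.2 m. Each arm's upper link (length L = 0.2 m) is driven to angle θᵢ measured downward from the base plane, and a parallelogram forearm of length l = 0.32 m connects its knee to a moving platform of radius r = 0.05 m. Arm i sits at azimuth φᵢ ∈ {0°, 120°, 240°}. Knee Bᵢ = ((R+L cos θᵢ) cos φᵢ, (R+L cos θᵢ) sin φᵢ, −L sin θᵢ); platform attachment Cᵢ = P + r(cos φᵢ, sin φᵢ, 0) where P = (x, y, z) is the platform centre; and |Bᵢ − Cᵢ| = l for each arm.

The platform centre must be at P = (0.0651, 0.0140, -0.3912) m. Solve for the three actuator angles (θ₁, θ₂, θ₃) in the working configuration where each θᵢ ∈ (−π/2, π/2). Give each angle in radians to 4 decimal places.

θ₁ = 0.8727, θ₂ = 1.2215, θ₃ = 1.3088

φ1=0.0° → target in arm frame (0.0651, 0.0140)
  A cos θ + B sin θ = C:  0.0849·cos θ + -0.3912·sin θ = -0.2451
  θ1 = atan2(B,A) + arccos(C/0.4003) = 0.8727
rotate P by −φ2: (-0.0204, -0.0634, -0.3912)
  A=0.1704, B=-0.3912, C=(l²−L²−A²−y'²−z²)/(2L)=-0.3092
  √(A²+B²)=0.4267;  θ2 = -1.1599+2.3814 ≈ 1.2215
φ3=240.0° → target in arm frame (-0.0447, 0.0494)
  A=0.1947, B=-0.3912, C=(l²−L²−A²−y'²−z²)/(2L)=-0.3274
  γ=atan2(-0.3912,0.1947)=-1.1090;  ψ=arccos(-0.7493)=2.4179;  θ3=γ+ψ≈1.3088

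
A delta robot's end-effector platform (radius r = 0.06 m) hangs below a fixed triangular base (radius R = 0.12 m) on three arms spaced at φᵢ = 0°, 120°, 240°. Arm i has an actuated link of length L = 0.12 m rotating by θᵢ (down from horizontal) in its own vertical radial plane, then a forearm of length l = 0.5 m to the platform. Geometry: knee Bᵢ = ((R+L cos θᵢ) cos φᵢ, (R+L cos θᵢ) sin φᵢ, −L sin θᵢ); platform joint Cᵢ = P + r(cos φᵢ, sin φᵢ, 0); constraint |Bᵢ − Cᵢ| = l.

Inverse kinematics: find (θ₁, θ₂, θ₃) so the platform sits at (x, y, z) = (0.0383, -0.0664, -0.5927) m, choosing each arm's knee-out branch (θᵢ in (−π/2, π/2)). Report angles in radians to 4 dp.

θ₁ = 1.0470, θ₂ = 1.3958, θ₃ = 1.0469

rotate P by −φ1: (0.0383, -0.0664, -0.5927)
  e−x'=0.0217;  (l²−L²−(e−x')²−y'²−z²)/2L = -0.5024
  √(A²+B²)=0.5931;  θ1 = -1.5342+2.5812 ≈ 1.0470
arm 2 (φ=120.0°): x'=-0.0767, y'=0.0000
  A=0.1367, B=-0.5927, C=(l²−L²−A²−y'²−z²)/(2L)=-0.5599
  γ=atan2(-0.5927,0.1367)=-1.3442;  ψ=arccos(-0.9205)=2.7400;  θ2=γ+ψ≈1.3958
arm 3 (φ=240.0°): x'=0.0384, y'=0.0664
  A=0.0216, B=-0.5927, C=(l²−L²−A²−y'²−z²)/(2L)=-0.5024
  θ3 = atan2(B,A) + arccos(C/0.5931) = 1.0469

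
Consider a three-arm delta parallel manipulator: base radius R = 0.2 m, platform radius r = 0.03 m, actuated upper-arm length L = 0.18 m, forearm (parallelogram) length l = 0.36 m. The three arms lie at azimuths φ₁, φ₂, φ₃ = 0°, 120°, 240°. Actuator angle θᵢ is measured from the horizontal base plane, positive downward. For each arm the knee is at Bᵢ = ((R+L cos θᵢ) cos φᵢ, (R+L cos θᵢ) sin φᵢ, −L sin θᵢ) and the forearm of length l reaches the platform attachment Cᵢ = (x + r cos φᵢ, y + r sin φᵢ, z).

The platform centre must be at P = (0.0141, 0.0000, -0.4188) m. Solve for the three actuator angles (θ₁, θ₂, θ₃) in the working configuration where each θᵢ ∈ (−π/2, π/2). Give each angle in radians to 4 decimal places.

φ1=0.0° → target in arm frame (0.0141, 0.0000)
  A=0.1559, B=-0.4188, C=(l²−L²−A²−y'²−z²)/(2L)=-0.2847
  √(A²+B²)=0.4469;  θ1 = -1.2144+2.2616 ≈ 1.0471
arm 2 (φ=120.0°): x'=-0.0070, y'=-0.0122
  A=0.1771, B=-0.4188, C=(l²−L²−A²−y'²−z²)/(2L)=-0.3047
  √(A²+B²)=0.4547;  θ2 = -1.1708+2.3052 ≈ 1.1343
rotate P by −φ3: (-0.0071, 0.0122, -0.4188)
  A=0.1771, B=-0.4188, C=(l²−L²−A²−y'²−z²)/(2L)=-0.3047
  √(A²+B²)=0.4547;  θ3 = -1.1708+2.3052 ≈ 1.1343

θ₁ = 1.0471, θ₂ = 1.1343, θ₃ = 1.1343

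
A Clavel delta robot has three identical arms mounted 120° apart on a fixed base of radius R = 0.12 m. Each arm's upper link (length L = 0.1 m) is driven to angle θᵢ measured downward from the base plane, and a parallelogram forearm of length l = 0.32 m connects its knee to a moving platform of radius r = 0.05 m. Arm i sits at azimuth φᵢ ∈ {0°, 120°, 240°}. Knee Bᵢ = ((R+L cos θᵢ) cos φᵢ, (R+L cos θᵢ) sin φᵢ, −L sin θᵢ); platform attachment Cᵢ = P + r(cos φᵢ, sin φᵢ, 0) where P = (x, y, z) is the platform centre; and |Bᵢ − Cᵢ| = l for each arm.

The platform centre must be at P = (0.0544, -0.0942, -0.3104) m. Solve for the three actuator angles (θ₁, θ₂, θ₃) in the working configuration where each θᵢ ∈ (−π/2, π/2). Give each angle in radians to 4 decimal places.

θ₁ = 0.2620, θ₂ = 1.0476, θ₃ = 0.2621

rotate P by −φ1: (0.0544, -0.0942, -0.3104)
  A cos θ + B sin θ = C:  0.0156·cos θ + -0.3104·sin θ = -0.0653
  γ=atan2(-0.3104,0.0156)=-1.5206;  ψ=arccos(-0.2102)=1.7826;  θ1=γ+ψ≈0.2620
φ2=120.0° → target in arm frame (-0.1088, 0.0000)
  A cos θ + B sin θ = C:  0.1788·cos θ + -0.3104·sin θ = -0.1796
  γ=atan2(-0.3104,0.1788)=-1.0482;  ψ=arccos(-0.5013)=2.0958;  θ2=γ+ψ≈1.0476
rotate P by −φ3: (0.0544, 0.0942, -0.3104)
  A cos θ + B sin θ = C:  0.0156·cos θ + -0.3104·sin θ = -0.0653
  θ3 = atan2(B,A) + arccos(C/0.3108) = 0.2621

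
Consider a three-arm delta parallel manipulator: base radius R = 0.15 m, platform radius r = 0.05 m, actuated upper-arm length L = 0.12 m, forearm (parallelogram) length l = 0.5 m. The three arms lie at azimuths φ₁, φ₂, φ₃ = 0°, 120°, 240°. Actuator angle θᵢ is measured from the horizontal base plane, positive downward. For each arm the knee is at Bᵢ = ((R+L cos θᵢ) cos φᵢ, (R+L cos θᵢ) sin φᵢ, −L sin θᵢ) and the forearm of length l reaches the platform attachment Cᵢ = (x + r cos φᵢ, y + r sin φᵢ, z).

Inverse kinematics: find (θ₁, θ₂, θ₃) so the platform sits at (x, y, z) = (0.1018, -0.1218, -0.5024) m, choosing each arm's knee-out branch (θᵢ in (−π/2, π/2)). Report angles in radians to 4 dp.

θ₁ = 0.2620, θ₂ = 1.1345, θ₃ = 0.4364

rotate P by −φ1: (0.1018, -0.1218, -0.5024)
  A cos θ + B sin θ = C:  -0.0018·cos θ + -0.5024·sin θ = -0.1319
  γ=atan2(-0.5024,-0.0018)=-1.5744;  ψ=arccos(-0.2624)=1.8363;  θ1=γ+ψ≈0.2620
arm 2 (φ=120.0°): x'=-0.1564, y'=-0.0273
  e−x'=0.2564;  (l²−L²−(e−x')²−y'²−z²)/2L = -0.3470
  θ2 = atan2(B,A) + arccos(C/0.5640) = 1.1345
rotate P by −φ3: (0.0546, 0.1491, -0.5024)
  e−x'=0.0454;  (l²−L²−(e−x')²−y'²−z²)/2L = -0.1712
  √(A²+B²)=0.5044;  θ3 = -1.4806+1.9171 ≈ 0.4364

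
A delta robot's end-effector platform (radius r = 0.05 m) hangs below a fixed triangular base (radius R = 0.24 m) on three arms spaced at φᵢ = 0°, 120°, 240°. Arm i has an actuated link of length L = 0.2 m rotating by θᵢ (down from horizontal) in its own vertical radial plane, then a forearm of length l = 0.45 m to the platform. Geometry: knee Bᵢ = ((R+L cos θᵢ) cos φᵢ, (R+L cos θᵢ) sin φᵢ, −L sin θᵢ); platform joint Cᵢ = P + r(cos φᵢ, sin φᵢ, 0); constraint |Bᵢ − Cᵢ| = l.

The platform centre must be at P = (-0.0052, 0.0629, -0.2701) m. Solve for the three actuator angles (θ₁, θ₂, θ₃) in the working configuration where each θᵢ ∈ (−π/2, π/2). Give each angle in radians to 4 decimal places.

θ₁ = 0.2616, θ₂ = -0.1748, θ₃ = 0.5237

φ1=0.0° → target in arm frame (-0.0052, 0.0629)
  A=0.1952, B=-0.2701, C=(l²−L²−A²−y'²−z²)/(2L)=0.1187
  γ=atan2(-0.2701,0.1952)=-0.9450;  ψ=arccos(0.3562)=1.2066;  θ1=γ+ψ≈0.2616
φ2=120.0° → target in arm frame (0.0571, -0.0269)
  A cos θ + B sin θ = C:  0.1329·cos θ + -0.2701·sin θ = 0.1779
  γ=atan2(-0.2701,0.1329)=-1.1135;  ψ=arccos(0.5909)=0.9387;  θ2=γ+ψ≈-0.1748
arm 3 (φ=240.0°): x'=-0.0519, y'=-0.0360
  e−x'=0.2419;  (l²−L²−(e−x')²−y'²−z²)/2L = 0.0744
  θ3 = atan2(B,A) + arccos(C/0.3626) = 0.5237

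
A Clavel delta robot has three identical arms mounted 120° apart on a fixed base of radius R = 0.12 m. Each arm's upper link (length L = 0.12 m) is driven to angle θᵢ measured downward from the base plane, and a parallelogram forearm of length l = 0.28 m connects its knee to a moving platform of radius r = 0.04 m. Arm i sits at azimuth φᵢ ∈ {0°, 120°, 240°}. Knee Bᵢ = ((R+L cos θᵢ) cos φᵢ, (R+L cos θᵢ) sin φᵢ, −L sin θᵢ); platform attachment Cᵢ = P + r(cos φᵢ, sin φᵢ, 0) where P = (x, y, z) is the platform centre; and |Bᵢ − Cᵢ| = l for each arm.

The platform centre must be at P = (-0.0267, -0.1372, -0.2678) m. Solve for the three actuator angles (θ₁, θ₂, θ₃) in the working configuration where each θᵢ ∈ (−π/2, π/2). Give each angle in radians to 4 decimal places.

arm 1 (φ=0.0°): x'=-0.0267, y'=-0.1372
  e−x'=0.1067;  (l²−L²−(e−x')²−y'²−z²)/2L = -0.1580
  √(A²+B²)=0.2883;  θ1 = -1.1916+2.1510 ≈ 0.9593
rotate P by −φ2: (-0.1055, 0.0917, -0.2678)
  A cos θ + B sin θ = C:  0.1855·cos θ + -0.2678·sin θ = -0.2105
  γ=atan2(-0.2678,0.1855)=-0.9651;  ψ=arccos(-0.6463)=2.2735;  θ2=γ+ψ≈1.3084
arm 3 (φ=240.0°): x'=0.1322, y'=0.0455
  A cos θ + B sin θ = C:  -0.0522·cos θ + -0.2678·sin θ = -0.0521
  θ3 = atan2(B,A) + arccos(C/0.2728) = -0.0002

θ₁ = 0.9593, θ₂ = 1.3084, θ₃ = -0.0002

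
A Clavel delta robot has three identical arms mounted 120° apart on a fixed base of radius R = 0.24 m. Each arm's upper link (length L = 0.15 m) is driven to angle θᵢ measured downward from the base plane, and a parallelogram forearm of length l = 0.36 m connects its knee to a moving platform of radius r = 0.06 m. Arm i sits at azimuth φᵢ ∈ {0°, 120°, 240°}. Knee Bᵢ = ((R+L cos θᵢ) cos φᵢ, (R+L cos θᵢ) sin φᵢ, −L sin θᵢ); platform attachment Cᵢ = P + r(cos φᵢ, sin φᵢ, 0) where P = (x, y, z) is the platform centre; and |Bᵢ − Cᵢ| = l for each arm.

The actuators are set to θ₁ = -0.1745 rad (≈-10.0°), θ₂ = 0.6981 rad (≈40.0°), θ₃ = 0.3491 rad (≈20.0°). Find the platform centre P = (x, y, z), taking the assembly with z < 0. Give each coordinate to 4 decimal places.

φ1=0.0°: virtual centre (0.3277, 0.0000, 0.0260), radius l
O2 = (0.2949·cos120.0°, 0.2949·sin120.0°, -0.0964) = (-0.1475, 0.2554, -0.0964)
φ3=240.0°: virtual centre (-0.1605, -0.2780, -0.0513), radius l
eliminate P² terms by subtracting sphere 1 from 2 and 3
linear system: -0.9504x+0.5108y = -0.0118−-0.2449z; -0.9764x+-0.5559y = -0.0024−-0.1547z
det = 1.0270;  x = 0.0076+-0.2095z,  y = -0.0090+0.0897z
into |P−O₁|² = l²: 1.0519z² + 0.0804z + -0.0264 = 0;  Δ = 0.1174;  z = -0.2011 or 0.1246 → z<0 root = -0.2011
x = 0.0497, y = -0.0270

(0.0497, -0.0270, -0.2011)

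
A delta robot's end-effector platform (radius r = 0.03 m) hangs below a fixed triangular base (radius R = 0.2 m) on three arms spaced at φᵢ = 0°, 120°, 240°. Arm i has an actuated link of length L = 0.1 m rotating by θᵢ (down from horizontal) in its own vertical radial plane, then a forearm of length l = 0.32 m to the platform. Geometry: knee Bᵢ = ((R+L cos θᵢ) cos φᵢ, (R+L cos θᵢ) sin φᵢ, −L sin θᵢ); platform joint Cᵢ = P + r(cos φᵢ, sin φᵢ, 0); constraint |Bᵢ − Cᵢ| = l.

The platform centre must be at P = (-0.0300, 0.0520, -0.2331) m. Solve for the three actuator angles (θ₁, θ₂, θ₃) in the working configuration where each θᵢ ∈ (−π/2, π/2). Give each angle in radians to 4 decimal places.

rotate P by −φ1: (-0.0300, 0.0520, -0.2331)
  A=0.2000, B=-0.2331, C=(l²−L²−A²−y'²−z²)/(2L)=-0.0232
  √(A²+B²)=0.3071;  θ1 = -0.8617+1.6464 ≈ 0.7847
arm 2 (φ=120.0°): x'=0.0600, y'=0.0000
  A=0.1100, B=-0.2331, C=(l²−L²−A²−y'²−z²)/(2L)=0.1299
  √(A²+B²)=0.2577;  θ2 = -1.1300+1.0428 ≈ -0.0872
φ3=240.0° → target in arm frame (-0.0300, -0.0520)
  e−x'=0.2000;  (l²−L²−(e−x')²−y'²−z²)/2L = -0.0233
  √(A²+B²)=0.3072;  θ3 = -0.8616+1.6466 ≈ 0.7850

θ₁ = 0.7847, θ₂ = -0.0872, θ₃ = 0.7850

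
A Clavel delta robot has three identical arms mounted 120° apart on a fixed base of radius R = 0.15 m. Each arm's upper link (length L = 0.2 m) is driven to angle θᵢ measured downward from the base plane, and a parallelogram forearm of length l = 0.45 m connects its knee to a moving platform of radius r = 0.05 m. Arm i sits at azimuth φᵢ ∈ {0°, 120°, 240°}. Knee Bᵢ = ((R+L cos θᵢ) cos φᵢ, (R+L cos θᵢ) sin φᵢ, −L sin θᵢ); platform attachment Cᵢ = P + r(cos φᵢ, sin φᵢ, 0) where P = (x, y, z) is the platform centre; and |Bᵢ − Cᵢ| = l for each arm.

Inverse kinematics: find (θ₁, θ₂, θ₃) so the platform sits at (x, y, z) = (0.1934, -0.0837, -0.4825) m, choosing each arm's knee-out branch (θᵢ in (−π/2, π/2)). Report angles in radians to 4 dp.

θ₁ = 0.2618, θ₂ = 1.3090, θ₃ = 0.9597

rotate P by −φ1: (0.1934, -0.0837, -0.4825)
  A=-0.0934, B=-0.4825, C=(l²−L²−A²−y'²−z²)/(2L)=-0.2151
  √(A²+B²)=0.4915;  θ1 = -1.7620+2.0238 ≈ 0.2618
rotate P by −φ2: (-0.1692, -0.1256, -0.4825)
  e−x'=0.2692;  (l²−L²−(e−x')²−y'²−z²)/2L = -0.3964
  √(A²+B²)=0.5525;  θ2 = -1.0619+2.3709 ≈ 1.3090
rotate P by −φ3: (-0.0242, 0.2093, -0.4825)
  e−x'=0.1242;  (l²−L²−(e−x')²−y'²−z²)/2L = -0.3239
  θ3 = atan2(B,A) + arccos(C/0.4982) = 0.9597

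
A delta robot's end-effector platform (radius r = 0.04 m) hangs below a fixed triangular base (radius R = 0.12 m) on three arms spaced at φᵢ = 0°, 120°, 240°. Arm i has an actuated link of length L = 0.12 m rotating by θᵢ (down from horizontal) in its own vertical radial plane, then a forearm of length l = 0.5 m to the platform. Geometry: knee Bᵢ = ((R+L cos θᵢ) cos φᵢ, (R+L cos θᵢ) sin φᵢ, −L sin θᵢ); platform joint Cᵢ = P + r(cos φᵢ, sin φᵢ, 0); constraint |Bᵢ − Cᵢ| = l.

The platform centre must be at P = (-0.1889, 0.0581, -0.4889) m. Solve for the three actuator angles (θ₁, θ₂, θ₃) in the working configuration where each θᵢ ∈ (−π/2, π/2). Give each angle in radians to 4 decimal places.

θ₁ = 1.1348, θ₂ = 0.0873, θ₃ = 0.4366

φ1=0.0° → target in arm frame (-0.1889, 0.0581)
  e−x'=0.2689;  (l²−L²−(e−x')²−y'²−z²)/2L = -0.3296
  θ1 = atan2(B,A) + arccos(C/0.5580) = 1.1348
arm 2 (φ=120.0°): x'=0.1448, y'=0.1345
  A cos θ + B sin θ = C:  -0.0648·cos θ + -0.4889·sin θ = -0.1072
  θ2 = atan2(B,A) + arccos(C/0.4932) = 0.0873
arm 3 (φ=240.0°): x'=0.0441, y'=-0.1926
  e−x'=0.0359;  (l²−L²−(e−x')²−y'²−z²)/2L = -0.1743
  γ=atan2(-0.4889,0.0359)=-1.4976;  ψ=arccos(-0.3555)=1.9342;  θ3=γ+ψ≈0.4366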